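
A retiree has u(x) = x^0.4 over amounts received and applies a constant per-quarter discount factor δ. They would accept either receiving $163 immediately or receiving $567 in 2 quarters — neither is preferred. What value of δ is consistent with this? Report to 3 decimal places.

δ ≈ 0.779

The payoff in 2 quarters is discounted by δ^2, so u(163) = δ^2·u(567) and δ^2 = u(163)/u(567).
With u(x) = x^0.4: δ^2 = 163^0.4/567^0.4 = (163/567)^0.4 = 0.60735.
Taking the square root: δ = 0.60735^(1/2) ≈ 0.779.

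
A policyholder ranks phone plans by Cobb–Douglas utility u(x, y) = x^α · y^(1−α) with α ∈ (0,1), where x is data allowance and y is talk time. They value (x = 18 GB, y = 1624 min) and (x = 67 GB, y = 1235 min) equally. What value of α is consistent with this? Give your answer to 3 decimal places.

α ≈ 0.172

Indifference: 18^α · 1624^(1−α) = 67^α · 1235^(1−α).
Taking logs: α·ln 18 + (1−α)·ln 1624 = α·ln 67 + (1−α)·ln 1235, i.e. α·-1.314321 = (1−α)·-0.273821.
Thus α·(-1.588142) = -0.273821, so α = -0.273821/-1.588142 ≈ 0.172.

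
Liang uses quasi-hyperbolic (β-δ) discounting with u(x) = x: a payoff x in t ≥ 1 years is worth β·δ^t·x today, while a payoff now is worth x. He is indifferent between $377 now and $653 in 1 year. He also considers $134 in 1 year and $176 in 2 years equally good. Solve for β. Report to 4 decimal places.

β ≈ 0.7583

The second indifference involves only future payoffs, so β cancels: β·δ^1·134 = β·δ^2·176, giving δ = 134/176 = 0.76136.
Substituting δ into 377 = β·δ·653: β = 377/(497.170) ≈ 0.7583.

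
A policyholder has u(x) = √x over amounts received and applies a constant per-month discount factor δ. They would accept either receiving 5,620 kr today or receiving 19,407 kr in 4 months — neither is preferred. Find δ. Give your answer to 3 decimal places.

δ ≈ 0.856

The payoff in 4 months is discounted by δ^4, so u(5620) = δ^4·u(19407) and δ^4 = u(5620)/u(19407).
With u(x) = √x: δ^4 = √5620/√19407 = √(5620/19407) = 0.53813.
So δ = 0.53813^(1/4) ≈ 0.856.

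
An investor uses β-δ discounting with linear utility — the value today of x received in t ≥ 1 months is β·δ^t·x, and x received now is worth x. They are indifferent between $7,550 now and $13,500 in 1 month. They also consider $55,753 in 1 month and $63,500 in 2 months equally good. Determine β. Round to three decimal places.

The second indifference involves only future payoffs, so β cancels: β·δ^1·55753 = β·δ^2·63500, giving δ = 55753/63500 = 0.87800.
Now use the now-vs-future pair: 7550 = β·δ·13500 gives β = 7550/(0.87800·13500) ≈ 0.637.

β ≈ 0.637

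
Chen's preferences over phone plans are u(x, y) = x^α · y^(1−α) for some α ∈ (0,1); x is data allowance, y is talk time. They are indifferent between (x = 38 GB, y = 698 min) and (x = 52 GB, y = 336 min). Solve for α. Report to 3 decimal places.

α ≈ 0.700

Indifference: 38^α · 698^(1−α) = 52^α · 336^(1−α).
(38/52)^α = (336/698)^(1−α); take logs: α·ln(38/52) = (1−α)·ln(336/698), i.e. α·-0.313658 = (1−α)·-0.731108.
So α/(1−α) = (-0.731108)/(-0.313658) = 2.330908, and α = 2.330908/3.330908 ≈ 0.700.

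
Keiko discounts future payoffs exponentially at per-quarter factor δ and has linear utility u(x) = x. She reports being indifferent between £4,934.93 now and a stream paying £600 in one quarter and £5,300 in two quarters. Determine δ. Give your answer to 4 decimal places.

δ ≈ 0.9100

Equating present values: 4934.93 = 600δ + 5300δ².
So 5300δ² + 600δ − 4934.93 = 0.
δ = (−600 + √(600² + 4·5300·4934.93)) / (2·5300) = (−600 + √104980516.00) / 10600 ≈ 0.9100.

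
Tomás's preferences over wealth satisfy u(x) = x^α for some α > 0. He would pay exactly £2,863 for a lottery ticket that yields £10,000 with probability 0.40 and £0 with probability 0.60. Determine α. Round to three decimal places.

EU(lottery) = 0.40·10000^α + 0.60·0 = 0.40·10000^α.
Setting u(2863) equal to that: 2863^α = 0.40·10000^α ⇒ (2863/10000)^α = 0.40.
α = ln(0.40) / ln(2863/10000) = -0.916291/-1.250715 ≈ 0.733.

α ≈ 0.733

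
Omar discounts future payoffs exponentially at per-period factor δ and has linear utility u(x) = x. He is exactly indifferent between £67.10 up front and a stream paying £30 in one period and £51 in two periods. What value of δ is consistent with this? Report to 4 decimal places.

Equating present values: 67.10 = 30δ + 51δ².
Rearranged: 51δ² + 30δ − 67.10 = 0.
By the quadratic formula (taking the positive root), δ = (−30 + √14588.40) / 102 ≈ 0.8900.

δ ≈ 0.8900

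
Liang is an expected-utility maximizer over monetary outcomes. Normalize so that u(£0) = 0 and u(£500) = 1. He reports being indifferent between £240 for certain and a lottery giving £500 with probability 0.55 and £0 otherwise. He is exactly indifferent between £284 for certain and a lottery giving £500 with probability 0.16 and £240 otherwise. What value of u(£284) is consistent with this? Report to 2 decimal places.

The first gamble pins u(£240): it must equal 0.55·1 + 0.45·0 = 0.55.
Chaining: u(£284) = 0.16·1.00 + 0.84·0.55 = 0.6220.

0.62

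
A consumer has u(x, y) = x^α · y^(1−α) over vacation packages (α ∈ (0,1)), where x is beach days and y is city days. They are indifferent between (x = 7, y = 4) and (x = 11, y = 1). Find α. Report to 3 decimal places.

α ≈ 0.754

Set the two utilities equal: 7^α·4^(1−α) = 11^α·1^(1−α).
Rearrange to (7/11)^α = (1/4)^(1−α) and take logs: α·-0.451985 = (1−α)·-1.386294.
So α/(1−α) = (-1.386294)/(-0.451985) = 3.067124, and α = 3.067124/4.067124 ≈ 0.754.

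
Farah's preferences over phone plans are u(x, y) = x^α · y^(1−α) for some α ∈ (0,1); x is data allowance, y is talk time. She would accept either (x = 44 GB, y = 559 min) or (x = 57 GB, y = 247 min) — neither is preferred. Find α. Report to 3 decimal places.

Indifference: 44^α · 559^(1−α) = 57^α · 247^(1−α).
(44/57)^α = (247/559)^(1−α); take logs: α·ln(44/57) = (1−α)·ln(247/559), i.e. α·-0.258862 = (1−α)·-0.816761.
Thus α·(-1.075623) = -0.816761, so α = -0.816761/-1.075623 ≈ 0.759.

α ≈ 0.759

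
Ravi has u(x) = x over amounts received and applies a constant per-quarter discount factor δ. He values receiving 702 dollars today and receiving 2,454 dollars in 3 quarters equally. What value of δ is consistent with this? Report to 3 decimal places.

Equating discounted utilities: u(702) = δ^3·u(2454) ⇒ δ^3 = u(702)/u(2454).
With u(x) = x: δ^3 = 702/2454 = 0.28606.
Hence δ = (0.28606)^(1/3) = 0.65890.

δ ≈ 0.659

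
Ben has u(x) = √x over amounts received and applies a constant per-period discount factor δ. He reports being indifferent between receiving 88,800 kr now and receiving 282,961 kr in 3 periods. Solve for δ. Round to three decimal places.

Indifference means u(88800) = δ^3 · u(282961), so δ^3 = u(88800)/u(282961).
Since u(x) = √x, δ^3 = √(88800/282961) = 0.56020.
Hence δ = (0.56020)^(1/3) = 0.82436.

δ ≈ 0.824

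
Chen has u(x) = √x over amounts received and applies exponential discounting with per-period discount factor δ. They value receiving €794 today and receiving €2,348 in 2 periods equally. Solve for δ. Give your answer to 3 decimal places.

Indifference means u(794) = δ^2 · u(2348), so δ^2 = u(794)/u(2348).
With u(x) = √x: δ^2 = √794/√2348 = √(794/2348) = 0.58152.
So δ = 0.58152^(1/2) ≈ 0.763.

δ ≈ 0.763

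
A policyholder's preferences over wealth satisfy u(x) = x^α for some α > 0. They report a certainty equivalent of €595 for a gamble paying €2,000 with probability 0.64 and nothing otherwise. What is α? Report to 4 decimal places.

α ≈ 0.3681

EU(lottery) = 0.64·2000^α + 0.36·0 = 0.64·2000^α.
Setting u(595) equal to that: 595^α = 0.64·2000^α ⇒ (595/2000)^α = 0.64.
α = ln(0.64) / ln(595/2000) = -0.4462871/-1.2123411 ≈ 0.3681.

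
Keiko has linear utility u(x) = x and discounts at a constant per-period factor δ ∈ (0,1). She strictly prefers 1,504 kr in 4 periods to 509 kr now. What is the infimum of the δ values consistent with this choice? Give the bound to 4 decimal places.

The preference means 509 < δ^4·1504.
So δ^4 > 509/1504 = 0.33843; taking the 4th root of both positive sides preserves the inequality.
δ > 0.33843^(1/4) = 0.7627.

δ > 0.7627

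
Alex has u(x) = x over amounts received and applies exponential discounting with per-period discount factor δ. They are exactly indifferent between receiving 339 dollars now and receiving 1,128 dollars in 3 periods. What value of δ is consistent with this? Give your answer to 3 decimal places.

δ ≈ 0.670

Indifference means u(339) = δ^3 · u(1128), so δ^3 = u(339)/u(1128).
With u(x) = x: δ^3 = 339/1128 = 0.30053.
Hence δ = (0.30053)^(1/3) = 0.66983.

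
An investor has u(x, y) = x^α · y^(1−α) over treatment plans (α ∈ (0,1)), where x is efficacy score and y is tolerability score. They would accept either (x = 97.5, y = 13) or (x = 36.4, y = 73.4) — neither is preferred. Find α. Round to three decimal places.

α ≈ 0.637

Set the two utilities equal: 97.5^α·13^(1−α) = 36.4^α·73.4^(1−α).
Rearrange to (97.5/36.4)^α = (73.4/13)^(1−α) and take logs: α·0.985284 = (1−α)·1.730975.
So α/(1−α) = (1.730975)/(0.985284) = 1.756828, and α = 1.756828/2.756828 ≈ 0.637.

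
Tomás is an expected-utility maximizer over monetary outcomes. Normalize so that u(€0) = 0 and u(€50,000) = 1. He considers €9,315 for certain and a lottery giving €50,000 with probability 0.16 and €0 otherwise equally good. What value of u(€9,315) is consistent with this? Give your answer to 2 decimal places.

0.16

The indifference gives u(€9,315) = 0.16·u(€50,000) + 0.84·u(€0) = 0.16·1 + 0.84·0 = 0.16.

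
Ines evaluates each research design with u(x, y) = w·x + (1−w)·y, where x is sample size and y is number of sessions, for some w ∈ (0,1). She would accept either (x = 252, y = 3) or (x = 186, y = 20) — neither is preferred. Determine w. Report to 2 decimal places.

Indifference: w·252 + (1−w)·3 = w·186 + (1−w)·20.
Rearranging, 66·w − 17·(1−w) = 0.
Hence w = 17/(66+17) = 17/83 = 0.20.

w = 0.20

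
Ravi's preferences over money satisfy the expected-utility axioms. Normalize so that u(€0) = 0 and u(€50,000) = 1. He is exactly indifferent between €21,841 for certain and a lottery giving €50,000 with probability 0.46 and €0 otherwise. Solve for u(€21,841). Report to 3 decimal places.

u(€21,841) equals the lottery's expected utility: 0.46·1 + 0.54·0 = 0.46.

0.460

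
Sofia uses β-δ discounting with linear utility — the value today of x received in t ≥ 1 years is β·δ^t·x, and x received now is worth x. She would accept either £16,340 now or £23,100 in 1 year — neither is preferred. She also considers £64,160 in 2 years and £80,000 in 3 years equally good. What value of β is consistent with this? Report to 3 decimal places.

β ≈ 0.882

The second indifference involves only future payoffs, so β cancels: β·δ^2·64160 = β·δ^3·80000, giving δ = 64160/80000 = 0.80200.
Now use the now-vs-future pair: 16340 = β·δ·23100 gives β = 16340/(0.80200·23100) ≈ 0.882.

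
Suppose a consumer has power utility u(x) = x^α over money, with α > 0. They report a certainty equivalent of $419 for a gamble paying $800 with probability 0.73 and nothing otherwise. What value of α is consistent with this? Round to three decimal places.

α ≈ 0.487

The lottery's expected utility is 0.73·u(800) + 0.27·u(0) = 0.73·800^α (since u(0) = 0 for α > 0).
Equating: 419^α = 0.73·800^α, i.e. 0.5238^α = 0.73.
α = ln(0.73) / ln(419/800) = -0.314711/-0.646741 ≈ 0.487.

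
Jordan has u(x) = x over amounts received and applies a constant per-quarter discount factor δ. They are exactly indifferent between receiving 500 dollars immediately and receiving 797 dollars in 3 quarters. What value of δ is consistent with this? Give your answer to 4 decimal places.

The payoff in 3 quarters is discounted by δ^3, so u(500) = δ^3·u(797) and δ^3 = u(500)/u(797).
With u(x) = x: δ^3 = 500/797 = 0.62735.
So δ = 0.62735^(1/3) ≈ 0.8561.

δ ≈ 0.8561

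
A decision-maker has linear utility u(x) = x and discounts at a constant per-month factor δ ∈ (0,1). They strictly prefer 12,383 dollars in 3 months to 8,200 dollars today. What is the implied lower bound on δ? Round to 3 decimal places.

δ > 0.872

Under u(x) = x this choice says 8200 < δ^3·12383.
Hence δ^3 > 8200/12383 = 0.66220, and x ↦ x^(1/3) is increasing on (0,∞).
δ > 0.66220^(1/3) = 0.872.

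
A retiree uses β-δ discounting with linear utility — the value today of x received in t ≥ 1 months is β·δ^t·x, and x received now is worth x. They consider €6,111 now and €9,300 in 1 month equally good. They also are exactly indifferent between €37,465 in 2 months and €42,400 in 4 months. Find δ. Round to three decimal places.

Both payoffs in the second observation are in the future, so β drops out: δ^2·37465 = δ^4·42400 ⇒ δ^2 = 37465/42400 = 0.88361, so δ = 0.94000.

δ ≈ 0.940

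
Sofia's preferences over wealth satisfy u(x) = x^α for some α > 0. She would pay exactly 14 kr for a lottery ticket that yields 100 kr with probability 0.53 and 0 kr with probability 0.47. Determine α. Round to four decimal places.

α ≈ 0.3229

The lottery's expected utility is 0.53·u(100) + 0.47·u(0) = 0.53·100^α (since u(0) = 0 for α > 0).
Equating: 14^α = 0.53·100^α, i.e. 0.1400^α = 0.53.
Taking logs: α·ln(14/100) = ln(0.53), so α = -0.6348783 / -1.9661129 ≈ 0.3229.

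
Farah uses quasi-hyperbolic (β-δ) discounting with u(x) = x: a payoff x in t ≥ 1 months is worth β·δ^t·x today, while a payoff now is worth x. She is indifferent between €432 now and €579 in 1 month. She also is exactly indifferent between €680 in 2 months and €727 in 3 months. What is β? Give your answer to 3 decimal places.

β ≈ 0.798

From the later pair, β·δ^2·680 = β·δ^3·727; dividing through, δ = 680/727 = 0.93535.
Substituting δ into 432 = β·δ·579: β = 432/(541.568) ≈ 0.798.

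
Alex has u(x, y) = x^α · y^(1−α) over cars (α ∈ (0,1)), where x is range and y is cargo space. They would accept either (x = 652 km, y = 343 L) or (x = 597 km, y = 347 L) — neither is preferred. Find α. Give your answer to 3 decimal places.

The Cobb–Douglas utilities coincide, so 652^α·343^(1−α) = 597^α·347^(1−α).
Rearrange to (652/597)^α = (347/343)^(1−α) and take logs: α·0.088127 = (1−α)·0.011594.
Thus α·(0.099721) = 0.011594, so α = 0.011594/0.099721 ≈ 0.116.

α ≈ 0.116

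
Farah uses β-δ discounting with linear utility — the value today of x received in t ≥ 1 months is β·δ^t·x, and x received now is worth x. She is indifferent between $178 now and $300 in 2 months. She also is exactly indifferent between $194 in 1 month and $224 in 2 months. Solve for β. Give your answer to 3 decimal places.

Both payoffs in the second observation are in the future, so β drops out: δ^1·194 = δ^2·224 ⇒ δ = 194/224 = 0.86607.
The first indifference: 178 = β·δ^2·300, so β = 178/(δ^2·300) = 178/(0.75008·300) ≈ 0.791.

β ≈ 0.791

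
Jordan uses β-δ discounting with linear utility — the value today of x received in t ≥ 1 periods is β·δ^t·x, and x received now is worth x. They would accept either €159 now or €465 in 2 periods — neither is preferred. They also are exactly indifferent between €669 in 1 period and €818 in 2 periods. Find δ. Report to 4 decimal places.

δ ≈ 0.8178

The second indifference involves only future payoffs, so β cancels: β·δ^1·669 = β·δ^2·818, giving δ = 669/818 = 0.81785.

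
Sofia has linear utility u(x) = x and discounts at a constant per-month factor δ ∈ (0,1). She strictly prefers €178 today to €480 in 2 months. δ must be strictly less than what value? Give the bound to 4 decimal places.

Under u(x) = x this choice says 178 > δ^2·480.
So δ^2 < 178/480 = 0.37083; taking the square root of both positive sides preserves the inequality.
δ < 0.37083^(1/2) = 0.6090.

δ < 0.6090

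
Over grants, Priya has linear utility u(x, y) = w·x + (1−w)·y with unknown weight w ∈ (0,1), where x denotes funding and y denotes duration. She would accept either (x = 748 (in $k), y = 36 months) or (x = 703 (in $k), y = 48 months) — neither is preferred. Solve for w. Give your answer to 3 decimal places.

Equating utilities: w·748 + (1−w)·36 = w·703 + (1−w)·48.
Rearranging, 45·w − 12·(1−w) = 0.
So w/(1−w) = 12/45 = 0.2667, giving w = 12/(45+12) = 0.211.

w = 0.211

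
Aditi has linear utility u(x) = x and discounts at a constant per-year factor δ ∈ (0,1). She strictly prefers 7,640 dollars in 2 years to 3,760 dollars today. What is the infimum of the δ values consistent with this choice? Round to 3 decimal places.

Comparing present values: 3760 < δ^2·7640.
So δ^2 > 3760/7640 = 0.49215; taking the square root of both positive sides preserves the inequality.
δ > 0.49215^(1/2) = 0.702.

δ > 0.702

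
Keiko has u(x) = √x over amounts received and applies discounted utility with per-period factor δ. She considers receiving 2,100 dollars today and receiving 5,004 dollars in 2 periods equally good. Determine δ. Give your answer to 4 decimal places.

δ ≈ 0.8049

The payoff in 2 periods is discounted by δ^2, so u(2100) = δ^2·u(5004) and δ^2 = u(2100)/u(5004).
Since u(x) = √x, δ^2 = √(2100/5004) = 0.64781.
So δ = 0.64781^(1/2) ≈ 0.8049.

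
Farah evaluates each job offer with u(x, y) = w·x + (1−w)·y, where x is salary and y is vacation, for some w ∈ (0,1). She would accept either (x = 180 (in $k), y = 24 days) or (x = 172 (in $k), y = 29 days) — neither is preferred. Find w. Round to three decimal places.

u(180,24) = u(172,29) means w·180 + (1−w)·24 = w·172 + (1−w)·29.
w·(180−172) = (1−w)·(29−24), i.e. w·8 = (1−w)·5.
The marginal rate of substitution is 5/8, so w = 5/(8+5) = 0.385.

w = 0.385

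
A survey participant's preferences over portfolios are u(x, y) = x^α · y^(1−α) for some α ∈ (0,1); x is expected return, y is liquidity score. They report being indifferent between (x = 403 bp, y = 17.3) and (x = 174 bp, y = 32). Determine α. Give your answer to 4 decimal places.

Set the two utilities equal: 403^α·17.3^(1−α) = 174^α·32^(1−α).
Taking logs: α·ln 403 + (1−α)·ln 17.3 = α·ln 174 + (1−α)·ln 32, i.e. α·0.8398813 = (1−α)·0.6150294.
So α/(1−α) = (0.6150294)/(0.8398813) = 0.7322813, and α = 0.7322813/1.7322813 ≈ 0.4227.

α ≈ 0.4227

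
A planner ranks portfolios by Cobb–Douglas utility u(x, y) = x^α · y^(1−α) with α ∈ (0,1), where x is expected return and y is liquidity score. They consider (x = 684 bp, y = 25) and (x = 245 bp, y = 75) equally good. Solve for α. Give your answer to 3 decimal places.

Set the two utilities equal: 684^α·25^(1−α) = 245^α·75^(1−α).
Rearrange to (684/245)^α = (75/25)^(1−α) and take logs: α·1.026700 = (1−α)·1.098612.
Thus α·(2.125312) = 1.098612, so α = 1.098612/2.125312 ≈ 0.517.

α ≈ 0.517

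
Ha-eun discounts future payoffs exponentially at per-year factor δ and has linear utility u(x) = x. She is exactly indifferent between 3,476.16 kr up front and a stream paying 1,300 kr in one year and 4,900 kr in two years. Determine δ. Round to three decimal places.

Present value of the stream is 1300·δ + 4900·δ². Indifference gives 1300δ + 4900δ² = 3476.16.
So 4900δ² + 1300δ − 3476.16 = 0.
δ = (−1300 + √(1300² + 4·4900·3476.16)) / (2·4900) = (−1300 + √69822736.00) / 9800 ≈ 0.720.

δ ≈ 0.720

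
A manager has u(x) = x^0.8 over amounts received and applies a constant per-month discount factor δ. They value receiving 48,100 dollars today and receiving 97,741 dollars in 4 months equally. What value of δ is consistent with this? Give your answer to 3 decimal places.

δ ≈ 0.868

Equating discounted utilities: u(48100) = δ^4·u(97741) ⇒ δ^4 = u(48100)/u(97741).
With u(x) = x^0.8: δ^4 = 48100^0.8/97741^0.8 = (48100/97741)^0.8 = 0.56709.
Hence δ = (0.56709)^(1/4) = 0.86779.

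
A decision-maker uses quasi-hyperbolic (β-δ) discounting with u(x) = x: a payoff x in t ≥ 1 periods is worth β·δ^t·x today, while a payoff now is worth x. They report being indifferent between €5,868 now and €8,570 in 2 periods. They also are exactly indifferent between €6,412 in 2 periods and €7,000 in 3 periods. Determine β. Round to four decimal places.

β ≈ 0.8161

From the later pair, β·δ^2·6412 = β·δ^3·7000; dividing through, δ = 6412/7000 = 0.91600.
Substituting δ into 5868 = β·δ^2·8570: β = 5868/(7190.710) ≈ 0.8161.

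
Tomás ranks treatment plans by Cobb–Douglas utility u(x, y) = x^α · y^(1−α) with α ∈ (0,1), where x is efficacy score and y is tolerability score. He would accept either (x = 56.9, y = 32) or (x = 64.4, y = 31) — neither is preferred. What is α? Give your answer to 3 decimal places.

α ≈ 0.204

Set the two utilities equal: 56.9^α·32^(1−α) = 64.4^α·31^(1−α).
(56.9/64.4)^α = (31/32)^(1−α); take logs: α·ln(56.9/64.4) = (1−α)·ln(31/32), i.e. α·-0.123818 = (1−α)·-0.031749.
Thus α·(-0.155567) = -0.031749, so α = -0.031749/-0.155567 ≈ 0.204.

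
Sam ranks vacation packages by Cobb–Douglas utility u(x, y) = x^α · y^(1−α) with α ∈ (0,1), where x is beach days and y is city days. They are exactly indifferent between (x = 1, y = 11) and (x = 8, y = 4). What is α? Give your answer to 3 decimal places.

Set the two utilities equal: 1^α·11^(1−α) = 8^α·4^(1−α).
(1/8)^α = (4/11)^(1−α); take logs: α·ln(1/8) = (1−α)·ln(4/11), i.e. α·-2.079442 = (1−α)·-1.011601.
Thus α·(-3.091043) = -1.011601, so α = -1.011601/-3.091043 ≈ 0.327.

α ≈ 0.327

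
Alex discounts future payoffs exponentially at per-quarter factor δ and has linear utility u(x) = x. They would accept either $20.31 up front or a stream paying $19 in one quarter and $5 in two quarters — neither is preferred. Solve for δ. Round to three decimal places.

Present value of the stream is 19·δ + 5·δ². Indifference gives 19δ + 5δ² = 20.31.
That is, 5δ² + 19δ − 20.31 = 0, a quadratic in δ.
δ = (−19 + √(19² + 4·5·20.31)) / (2·5) = (−19 + √767.20) / 10 ≈ 0.870.

δ ≈ 0.870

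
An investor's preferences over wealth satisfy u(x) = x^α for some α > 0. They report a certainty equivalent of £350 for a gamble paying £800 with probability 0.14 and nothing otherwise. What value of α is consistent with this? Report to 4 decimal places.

α ≈ 2.3783

Since u(0) = 0, the lottery's EU is 0.14·800^α.
Indifference: 350^α = 0.14·800^α, so (350/800)^α = 0.14.
α = ln(0.14) / ln(350/800) = -1.9661129/-0.8266786 ≈ 2.3783.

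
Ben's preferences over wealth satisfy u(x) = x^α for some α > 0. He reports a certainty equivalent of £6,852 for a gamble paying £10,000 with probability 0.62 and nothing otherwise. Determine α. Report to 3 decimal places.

EU(lottery) = 0.62·10000^α + 0.38·0 = 0.62·10000^α.
Indifference: 6852^α = 0.62·10000^α, so (6852/10000)^α = 0.62.
Taking logs: α·ln(6852/10000) = ln(0.62), so α = -0.478036 / -0.378045 ≈ 1.264.

α ≈ 1.264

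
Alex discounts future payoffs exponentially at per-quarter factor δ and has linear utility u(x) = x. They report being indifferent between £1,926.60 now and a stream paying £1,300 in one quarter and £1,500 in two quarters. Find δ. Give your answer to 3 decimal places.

δ ≈ 0.780

Present value of the stream is 1300·δ + 1500·δ². Indifference gives 1300δ + 1500δ² = 1926.60.
So 1500δ² + 1300δ − 1926.60 = 0.
δ = (−1300 + √(1300² + 4·1500·1926.60)) / (2·1500) = (−1300 + √13249600.00) / 3000 ≈ 0.780.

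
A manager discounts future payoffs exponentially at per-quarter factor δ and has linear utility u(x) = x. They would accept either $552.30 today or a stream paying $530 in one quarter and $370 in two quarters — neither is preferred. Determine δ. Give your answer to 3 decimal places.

δ ≈ 0.700

Present value of the stream is 530·δ + 370·δ². Indifference gives 530δ + 370δ² = 552.30.
That is, 370δ² + 530δ − 552.30 = 0, a quadratic in δ.
By the quadratic formula (taking the positive root), δ = (−530 + √1098304.00) / 740 ≈ 0.700.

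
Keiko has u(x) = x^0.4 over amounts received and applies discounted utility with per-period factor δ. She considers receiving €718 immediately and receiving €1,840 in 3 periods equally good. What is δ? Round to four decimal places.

Indifference means u(718) = δ^3 · u(1840), so δ^3 = u(718)/u(1840).
Since u(x) = x^0.4, δ^3 = (718/1840)^0.4 = 0.39022^0.4 = 0.68631.
Taking the cube root: δ = 0.68631^(1/3) ≈ 0.8821.

δ ≈ 0.8821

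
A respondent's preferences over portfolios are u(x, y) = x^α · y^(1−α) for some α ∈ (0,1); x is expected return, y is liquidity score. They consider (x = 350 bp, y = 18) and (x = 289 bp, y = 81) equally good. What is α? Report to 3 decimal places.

The Cobb–Douglas utilities coincide, so 350^α·18^(1−α) = 289^α·81^(1−α).
Taking logs: α·ln 350 + (1−α)·ln 18 = α·ln 289 + (1−α)·ln 81, i.e. α·0.191506 = (1−α)·1.504077.
With A = 0.191506 and B = 1.504077: α·A = (1−α)·B, so α = B/(A+B) = 1.504077/1.695583 ≈ 0.887.

α ≈ 0.887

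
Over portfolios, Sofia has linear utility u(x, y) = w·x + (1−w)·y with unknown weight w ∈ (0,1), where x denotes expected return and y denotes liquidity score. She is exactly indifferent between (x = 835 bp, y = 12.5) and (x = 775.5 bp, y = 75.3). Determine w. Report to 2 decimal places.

w = 0.51

Equating utilities: w·835 + (1−w)·12.5 = w·775.5 + (1−w)·75.3.
Collecting terms: w·59.5 = (1−w)·62.8.
The marginal rate of substitution is 62.8/59.5, so w = 62.8/(59.5+62.8) = 0.51.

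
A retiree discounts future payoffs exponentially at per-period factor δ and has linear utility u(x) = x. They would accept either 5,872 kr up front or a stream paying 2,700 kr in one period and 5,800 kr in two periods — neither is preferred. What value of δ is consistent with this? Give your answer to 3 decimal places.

Equating present values: 5872 = 2700δ + 5800δ².
So 5800δ² + 2700δ − 5872 = 0.
The positive root is δ = [−2700 + √(2700² + 4·5800·5872)] / (2·5800) = (−2700 + 11980.000)/11600 ≈ 0.800.

δ ≈ 0.800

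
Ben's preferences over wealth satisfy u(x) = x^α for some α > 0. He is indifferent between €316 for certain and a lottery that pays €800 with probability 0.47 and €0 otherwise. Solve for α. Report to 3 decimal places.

The lottery's expected utility is 0.47·u(800) + 0.53·u(0) = 0.47·800^α (since u(0) = 0 for α > 0).
Equating: 316^α = 0.47·800^α, i.e. 0.3950^α = 0.47.
Take logs: α = ln 0.47 / ln(316/800) ≈ 0.81284.

α ≈ 0.813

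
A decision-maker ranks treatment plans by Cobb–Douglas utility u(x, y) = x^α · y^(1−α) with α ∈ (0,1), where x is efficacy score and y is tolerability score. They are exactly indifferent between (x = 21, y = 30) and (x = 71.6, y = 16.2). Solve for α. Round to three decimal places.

Set the two utilities equal: 21^α·30^(1−α) = 71.6^α·16.2^(1−α).
Taking logs: α·ln 21 + (1−α)·ln 30 = α·ln 71.6 + (1−α)·ln 16.2, i.e. α·-1.226573 = (1−α)·-0.616186.
So α/(1−α) = (-0.616186)/(-1.226573) = 0.502364, and α = 0.502364/1.502364 ≈ 0.334.

α ≈ 0.334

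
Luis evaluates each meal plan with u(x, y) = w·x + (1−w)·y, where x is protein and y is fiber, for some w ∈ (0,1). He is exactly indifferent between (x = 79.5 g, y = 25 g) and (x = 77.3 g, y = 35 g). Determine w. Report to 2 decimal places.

w = 0.82

Indifference: w·79.5 + (1−w)·25 = w·77.3 + (1−w)·35.
Collecting terms: w·2.2 = (1−w)·10.
So w/(1−w) = 10/2.2 = 4.5455, giving w = 10/(2.2+10) = 0.82.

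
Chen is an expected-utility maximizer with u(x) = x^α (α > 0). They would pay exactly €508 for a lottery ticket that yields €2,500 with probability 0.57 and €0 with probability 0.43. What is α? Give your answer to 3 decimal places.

EU(lottery) = 0.57·2500^α + 0.43·0 = 0.57·2500^α.
Equating: 508^α = 0.57·2500^α, i.e. 0.2032^α = 0.57.
Taking logs: α·ln(508/2500) = ln(0.57), so α = -0.562119 / -1.593565 ≈ 0.353.

α ≈ 0.353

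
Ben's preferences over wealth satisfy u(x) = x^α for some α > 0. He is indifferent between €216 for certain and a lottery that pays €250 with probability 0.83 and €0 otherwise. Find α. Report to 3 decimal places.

The lottery's expected utility is 0.83·u(250) + 0.17·u(0) = 0.83·250^α (since u(0) = 0 for α > 0).
Setting u(216) equal to that: 216^α = 0.83·250^α ⇒ (216/250)^α = 0.83.
Take logs: α = ln 0.83 / ln(216/250) ≈ 1.27464.

α ≈ 1.275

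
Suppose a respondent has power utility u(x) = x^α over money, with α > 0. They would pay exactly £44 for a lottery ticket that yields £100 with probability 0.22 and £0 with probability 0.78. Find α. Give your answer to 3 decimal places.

α ≈ 1.844

The lottery's expected utility is 0.22·u(100) + 0.78·u(0) = 0.22·100^α (since u(0) = 0 for α > 0).
Indifference: 44^α = 0.22·100^α, so (44/100)^α = 0.22.
Taking logs: α·ln(44/100) = ln(0.22), so α = -1.514128 / -0.820981 ≈ 1.844.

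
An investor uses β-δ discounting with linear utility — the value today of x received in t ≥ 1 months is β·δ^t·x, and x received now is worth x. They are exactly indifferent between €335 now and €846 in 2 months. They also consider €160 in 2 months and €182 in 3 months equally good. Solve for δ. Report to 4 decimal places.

δ ≈ 0.8791

Both payoffs in the second observation are in the future, so β drops out: δ^2·160 = δ^3·182 ⇒ δ = 160/182 = 0.87912.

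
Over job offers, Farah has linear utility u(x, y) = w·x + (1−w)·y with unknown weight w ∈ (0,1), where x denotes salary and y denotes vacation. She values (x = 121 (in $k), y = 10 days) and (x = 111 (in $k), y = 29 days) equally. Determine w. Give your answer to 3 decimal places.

u(121,10) = u(111,29) means w·121 + (1−w)·10 = w·111 + (1−w)·29.
Collecting terms: w·10 = (1−w)·19.
Hence w = 19/(10+19) = 19/29 = 0.655.

w = 0.655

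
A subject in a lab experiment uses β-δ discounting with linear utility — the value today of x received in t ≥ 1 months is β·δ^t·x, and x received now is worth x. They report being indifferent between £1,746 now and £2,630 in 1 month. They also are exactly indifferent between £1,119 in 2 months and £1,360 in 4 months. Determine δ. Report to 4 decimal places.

From the later pair, β·δ^2·1119 = β·δ^4·1360; dividing through, δ^2 = 1119/1360 = 0.82279, so δ = 0.90708.

δ ≈ 0.9071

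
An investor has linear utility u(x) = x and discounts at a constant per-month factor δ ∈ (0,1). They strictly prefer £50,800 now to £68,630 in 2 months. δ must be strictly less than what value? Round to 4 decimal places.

δ < 0.8603

The preference means 50800 > δ^2·68630.
Dividing by 68630: δ^2 < 0.74020. Both sides are positive, so the square root keeps the direction.
δ < 0.74020^(1/2) = 0.8603.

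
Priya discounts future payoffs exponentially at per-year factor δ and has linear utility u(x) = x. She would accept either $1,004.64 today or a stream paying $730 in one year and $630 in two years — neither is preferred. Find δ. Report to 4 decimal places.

The stream is worth 730δ + 630δ² today, so 730δ + 630δ² = 1004.64.
That is, 630δ² + 730δ − 1004.64 = 0, a quadratic in δ.
By the quadratic formula (taking the positive root), δ = (−730 + √3064592.80) / 1260 ≈ 0.8100.

δ ≈ 0.8100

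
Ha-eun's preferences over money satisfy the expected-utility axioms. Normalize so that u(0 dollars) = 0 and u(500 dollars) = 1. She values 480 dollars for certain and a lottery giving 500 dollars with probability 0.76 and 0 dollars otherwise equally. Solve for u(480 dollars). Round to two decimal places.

By the standard-gamble method, u(480 dollars) is just the indifference probability on the best outcome: 0.76.

0.76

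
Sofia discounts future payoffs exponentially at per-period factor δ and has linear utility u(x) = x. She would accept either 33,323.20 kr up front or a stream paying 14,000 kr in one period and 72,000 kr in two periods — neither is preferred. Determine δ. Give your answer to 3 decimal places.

δ ≈ 0.590

Equating present values: 33323.20 = 14000δ + 72000δ².
So 72000δ² + 14000δ − 33323.20 = 0.
By the quadratic formula (taking the positive root), δ = (−14000 + √9793081600.00) / 144000 ≈ 0.590.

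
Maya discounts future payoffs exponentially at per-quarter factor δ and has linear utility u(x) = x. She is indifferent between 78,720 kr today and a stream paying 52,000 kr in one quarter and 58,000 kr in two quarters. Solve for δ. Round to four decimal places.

δ ≈ 0.8000

Equating present values: 78720 = 52000δ + 58000δ².
That is, 58000δ² + 52000δ − 78720 = 0, a quadratic in δ.
By the quadratic formula (taking the positive root), δ = (−52000 + √20967040000.00) / 116000 ≈ 0.8000.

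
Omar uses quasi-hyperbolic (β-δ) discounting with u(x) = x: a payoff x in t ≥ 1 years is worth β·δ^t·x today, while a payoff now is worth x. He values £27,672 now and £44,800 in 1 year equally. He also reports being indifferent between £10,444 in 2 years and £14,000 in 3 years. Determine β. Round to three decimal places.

Both payoffs in the second observation are in the future, so β drops out: δ^2·10444 = δ^3·14000 ⇒ δ = 10444/14000 = 0.74600.
Now use the now-vs-future pair: 27672 = β·δ·44800 gives β = 27672/(0.74600·44800) ≈ 0.828.

β ≈ 0.828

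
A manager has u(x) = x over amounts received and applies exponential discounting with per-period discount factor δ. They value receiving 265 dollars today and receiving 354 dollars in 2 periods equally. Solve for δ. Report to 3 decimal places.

δ ≈ 0.865

Equating discounted utilities: u(265) = δ^2·u(354) ⇒ δ^2 = u(265)/u(354).
With u(x) = x: δ^2 = 265/354 = 0.74859.
So δ = 0.74859^(1/2) ≈ 0.865.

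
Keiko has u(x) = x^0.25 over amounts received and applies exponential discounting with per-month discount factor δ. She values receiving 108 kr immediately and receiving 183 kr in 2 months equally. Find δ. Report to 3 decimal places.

Indifference means u(108) = δ^2 · u(183), so δ^2 = u(108)/u(183).
Since u(x) = x^0.25, δ^2 = (108/183)^0.25 = 0.59016^0.25 = 0.87648.
Taking the square root: δ = 0.87648^(1/2) ≈ 0.936.

δ ≈ 0.936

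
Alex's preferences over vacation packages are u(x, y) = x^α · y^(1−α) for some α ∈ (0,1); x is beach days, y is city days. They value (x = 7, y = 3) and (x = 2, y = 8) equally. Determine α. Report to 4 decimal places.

α ≈ 0.4391

The Cobb–Douglas utilities coincide, so 7^α·3^(1−α) = 2^α·8^(1−α).
Taking logs: α·ln 7 + (1−α)·ln 3 = α·ln 2 + (1−α)·ln 8, i.e. α·1.2527630 = (1−α)·0.9808293.
With A = 1.2527630 and B = 0.9808293: α·A = (1−α)·B, so α = B/(A+B) = 0.9808293/2.2335923 ≈ 0.4391.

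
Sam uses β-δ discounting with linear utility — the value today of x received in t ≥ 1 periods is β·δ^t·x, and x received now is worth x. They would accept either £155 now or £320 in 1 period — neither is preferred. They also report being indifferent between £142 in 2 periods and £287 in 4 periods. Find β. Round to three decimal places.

From the later pair, β·δ^2·142 = β·δ^4·287; dividing through, δ^2 = 142/287 = 0.49477, so δ = 0.70340.
Substituting δ into 155 = β·δ·320: β = 155/(225.088) ≈ 0.689.

β ≈ 0.689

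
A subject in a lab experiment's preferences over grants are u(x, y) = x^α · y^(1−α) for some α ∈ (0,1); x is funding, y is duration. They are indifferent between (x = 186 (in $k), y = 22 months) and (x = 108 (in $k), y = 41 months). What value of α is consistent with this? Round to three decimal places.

The Cobb–Douglas utilities coincide, so 186^α·22^(1−α) = 108^α·41^(1−α).
Rearrange to (186/108)^α = (41/22)^(1−α) and take logs: α·0.543615 = (1−α)·0.622530.
With A = 0.543615 and B = 0.622530: α·A = (1−α)·B, so α = B/(A+B) = 0.622530/1.166145 ≈ 0.534.

α ≈ 0.534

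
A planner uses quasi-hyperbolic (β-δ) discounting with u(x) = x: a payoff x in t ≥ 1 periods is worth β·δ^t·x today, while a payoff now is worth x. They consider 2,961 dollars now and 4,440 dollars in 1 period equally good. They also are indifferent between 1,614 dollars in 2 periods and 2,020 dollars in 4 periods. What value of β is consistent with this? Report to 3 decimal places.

β ≈ 0.746

From the later pair, β·δ^2·1614 = β·δ^4·2020; dividing through, δ^2 = 1614/2020 = 0.79901, so δ = 0.89387.
Now use the now-vs-future pair: 2961 = β·δ·4440 gives β = 2961/(0.89387·4440) ≈ 0.746.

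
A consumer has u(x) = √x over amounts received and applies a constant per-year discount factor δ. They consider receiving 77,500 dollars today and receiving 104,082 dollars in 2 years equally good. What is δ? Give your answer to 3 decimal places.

δ ≈ 0.929

Equating discounted utilities: u(77500) = δ^2·u(104082) ⇒ δ^2 = u(77500)/u(104082).
With u(x) = √x: δ^2 = √77500/√104082 = √(77500/104082) = 0.86291.
Hence δ = (0.86291)^(1/2) = 0.92893.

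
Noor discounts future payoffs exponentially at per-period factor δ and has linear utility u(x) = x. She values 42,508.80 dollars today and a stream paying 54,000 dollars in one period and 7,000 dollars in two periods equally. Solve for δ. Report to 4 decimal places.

Present value of the stream is 54000·δ + 7000·δ². Indifference gives 54000δ + 7000δ² = 42508.80.
Rearranged: 7000δ² + 54000δ − 42508.80 = 0.
δ = (−54000 + √(54000² + 4·7000·42508.80)) / (2·7000) = (−54000 + √4106246400.00) / 14000 ≈ 0.7200.

δ ≈ 0.7200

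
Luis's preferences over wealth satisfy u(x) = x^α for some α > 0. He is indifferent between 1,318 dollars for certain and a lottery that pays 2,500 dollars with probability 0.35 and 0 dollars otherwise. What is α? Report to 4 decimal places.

α ≈ 1.6399

EU(lottery) = 0.35·2500^α + 0.65·0 = 0.35·2500^α.
Indifference: 1318^α = 0.35·2500^α, so (1318/2500)^α = 0.35.
α = ln(0.35) / ln(1318/2500) = -1.0498221/-0.6401753 ≈ 1.6399.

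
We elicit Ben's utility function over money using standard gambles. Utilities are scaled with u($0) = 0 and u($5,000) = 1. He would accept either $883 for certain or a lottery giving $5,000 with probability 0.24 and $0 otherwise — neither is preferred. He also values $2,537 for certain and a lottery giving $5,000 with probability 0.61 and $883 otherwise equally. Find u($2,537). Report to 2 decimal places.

0.70

From the first indifference, u($883) = 0.24·u($5,000) + 0.76·u($0) = 0.24·1 + 0.76·0 = 0.24.
Chaining: u($2,537) = 0.61·1.00 + 0.39·0.24 = 0.7036.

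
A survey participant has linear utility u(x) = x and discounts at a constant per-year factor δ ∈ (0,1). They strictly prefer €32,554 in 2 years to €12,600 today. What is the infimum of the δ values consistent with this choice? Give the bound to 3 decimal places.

Comparing present values: 12600 < δ^2·32554.
Hence δ^2 > 12600/32554 = 0.38705, and x ↦ x^(1/2) is increasing on (0,∞).
δ > (12600/32554)^(1/2) ≈ 0.622.

δ > 0.622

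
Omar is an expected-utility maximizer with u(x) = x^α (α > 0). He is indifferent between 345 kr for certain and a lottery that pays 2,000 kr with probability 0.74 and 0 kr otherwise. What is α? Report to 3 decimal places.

α ≈ 0.171

EU(lottery) = 0.74·2000^α + 0.26·0 = 0.74·2000^α.
Setting u(345) equal to that: 345^α = 0.74·2000^α ⇒ (345/2000)^α = 0.74.
Taking logs: α·ln(345/2000) = ln(0.74), so α = -0.301105 / -1.757358 ≈ 0.171.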